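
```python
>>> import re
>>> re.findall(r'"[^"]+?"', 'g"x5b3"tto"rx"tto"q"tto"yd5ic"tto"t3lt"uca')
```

['"x5b3"', '"rx"', '"q"', '"yd5ic"', '"t3lt"']

Matches: at [1:7] → '"x5b3"'; at [10:14] → '"rx"'; at [17:20] → '"q"'; at [23:30] → '"yd5ic"'; at [33:39] → '"t3lt"'.
No capturing groups, so `findall` returns the 5 full match strings.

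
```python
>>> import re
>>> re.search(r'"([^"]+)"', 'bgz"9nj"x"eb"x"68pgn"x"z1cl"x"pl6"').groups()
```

`re.search` scans for the first position where the pattern succeeds.
The match spans [3:8] → '"9nj"'.
Captured: group 1 = '9nj'.

('9nj',)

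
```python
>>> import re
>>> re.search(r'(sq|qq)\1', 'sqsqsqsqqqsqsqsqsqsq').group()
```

`\1` has to match the exact text group 1 already captured.
The match spans [0:4] → 'sqsq'.

'sqsq'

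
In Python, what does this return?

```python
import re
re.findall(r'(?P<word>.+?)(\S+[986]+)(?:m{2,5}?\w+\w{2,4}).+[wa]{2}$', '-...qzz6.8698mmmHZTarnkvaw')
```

[('-', '...qzz6.8698')]

The pattern matches one or more of any character (lazy) (captured as 'word'); then one or more of a non-whitespace character, then one or more of one of [986] (captured); then 2 to 5 of a literal 'm' (lazy), then one or more of a word character, then 2 to 4 of a word character (non-capturing group); then one or more of any character, then exactly 2 of one of [wa]; then anchored at the end.
A `+?`/`*?`/`{m,n}?` starts at its minimum and grows only as far as needed for what follows to match.
Scanning left to right: at [0:26] match '-...qzz6.8698mmmHZTarnkvaw', groups = ('-', '...qzz6.8698').
2 groups means the one result is a tuple of 2 captured strings — 1 here.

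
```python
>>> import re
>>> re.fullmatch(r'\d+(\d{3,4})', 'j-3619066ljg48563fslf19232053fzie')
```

`fullmatch` succeeds only if the pattern covers the string from start to end.
Here the pattern can't cover the whole string, so the call returns None.

None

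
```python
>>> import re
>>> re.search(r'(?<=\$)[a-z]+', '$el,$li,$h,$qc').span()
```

Because the assertion is zero-width, the text it checks is not consumed and won't appear in the result.
The match spans [1:3] → 'el'.

(1, 3)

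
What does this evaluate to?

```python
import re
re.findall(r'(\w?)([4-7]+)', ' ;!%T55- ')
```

[('T', '55')]

The pattern matches optionally a word character (captured); then one or more of a character in [4-7] (captured).
Walking the string: at [4:7] match 'T55', groups = ('T', '55').
`findall` packs the 2 group values into a tuple for every match.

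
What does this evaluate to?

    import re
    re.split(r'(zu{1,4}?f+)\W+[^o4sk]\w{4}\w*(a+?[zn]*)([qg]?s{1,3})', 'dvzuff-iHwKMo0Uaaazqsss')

This matches the literal 'z', then 1 to 4 of the literal 'u' (lazy), then one or more of a literal 'f' (captured); then one or more of a non-word character, then any character except [o4sk]; then exactly 4 of a word character, then zero or more of a word character; then one or more of the literal 'a' (lazy), then zero or more of one of [zn] (captured); then optionally one of [qg], then 1 to 3 of a literal 's' (captured).
Matches to split on: at [2:23] → 'zuff-iHwKMo0Uaaazqsss'.
The group in the pattern means `split` returns the separators' captures alongside the pieces.

['dv', 'zuff', 'az', 'qsss', '']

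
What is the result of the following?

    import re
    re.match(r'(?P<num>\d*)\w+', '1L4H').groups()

The pattern matches zero or more of a digit (captured as 'num'); then one or more of a word character.
With `match`, the pattern is implicitly anchored at the beginning.
The match spans [0:4] → '1L4H'.
Captured: group 1 = '1'.

('1',)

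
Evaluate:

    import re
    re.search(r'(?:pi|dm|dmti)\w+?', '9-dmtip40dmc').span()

(2, 5)

`|` is ordered: at each position the engine commits to the first alternative that works.
The match spans [2:5] → 'dmt'.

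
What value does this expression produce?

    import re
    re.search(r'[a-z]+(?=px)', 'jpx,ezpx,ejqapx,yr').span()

(0, 1)

Lookahead/lookbehind check context without consuming it, so the matched span excludes the asserted characters.
`re.search` tries every starting position until one works.
The match spans [0:1] → 'j'.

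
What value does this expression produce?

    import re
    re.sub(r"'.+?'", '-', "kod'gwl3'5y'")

Matches: at [3:9] → "'gwl3'".
`sub` substitutes '-' at each match site.

"kod-5y'"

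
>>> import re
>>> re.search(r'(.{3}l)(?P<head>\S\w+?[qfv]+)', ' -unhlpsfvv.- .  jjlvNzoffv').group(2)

This matches exactly 3 of any character, then a literal 'l' (captured); then a non-whitespace character, then one or more of a word character (lazy), then one or more of one of [qfv] (captured as 'head').
`re.search` scans for the first position where the pattern succeeds.
The match spans [2:11] → 'unhlpsfvv'.
Captured: group 1 = 'unhl', group 2 = 'psfvv'.

'psfvv'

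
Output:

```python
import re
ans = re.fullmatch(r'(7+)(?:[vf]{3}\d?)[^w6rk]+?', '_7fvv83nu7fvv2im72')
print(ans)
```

None

The pattern matches one or more of a literal '7' (captured); then exactly 3 of one of [vf], then optionally a digit (non-capturing group); then one or more of any character except [w6rk] (lazy).
For `fullmatch`, every character of the input must be accounted for by the pattern.
Here the pattern can't cover the whole string, so the call returns None.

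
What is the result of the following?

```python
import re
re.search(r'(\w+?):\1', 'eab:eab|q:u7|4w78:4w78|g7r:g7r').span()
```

The backreference `\1` re-matches whatever the first group consumed, character for character.
The match spans [0:7] → 'eab:eab'.

(0, 7)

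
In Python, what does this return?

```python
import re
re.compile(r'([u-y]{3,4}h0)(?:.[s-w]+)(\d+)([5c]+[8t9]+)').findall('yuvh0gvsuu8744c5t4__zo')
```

[('yuvh0', '8744', 'c5t')]

Pattern: 3 to 4 of a character in [u-y], then the literal 'h0' (captured); then any character, then one or more of a character in [s-w] (non-capturing group); then one or more of a digit (captured); then one or more of one of [5c], then one or more of one of [8t9] (captured).
Matches: at [0:17] match 'yuvh0gvsuu8744c5t', groups = ('yuvh0', '8744', 'c5t').
3 groups means the one result is a tuple of 3 captured strings — 1 here.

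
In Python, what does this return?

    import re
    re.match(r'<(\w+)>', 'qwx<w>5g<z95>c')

`re.match` only tries the pattern at the start of the string.
Here the string doesn't start with a match, so the call returns None.

None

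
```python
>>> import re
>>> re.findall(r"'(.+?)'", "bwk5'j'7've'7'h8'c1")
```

['j', 've', 'h8']

With a single group, `findall` returns only what that group captured — 3 items.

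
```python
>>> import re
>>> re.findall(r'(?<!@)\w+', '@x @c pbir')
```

['pbir']

A negative assertion filters positions out without eating any characters.
Walking the string: at [6:10] → 'pbir'.
With no groups in the pattern, `findall` gives back each whole match — 1 here.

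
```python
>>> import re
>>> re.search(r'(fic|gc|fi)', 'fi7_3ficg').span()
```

(0, 2)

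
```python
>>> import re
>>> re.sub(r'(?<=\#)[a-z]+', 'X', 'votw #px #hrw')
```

'votw #X #X'

The lookaround is zero-width — it requires the adjacent text to match without consuming it, so the asserted text isn't part of the match.
Matches: at [6:8] → 'px'; at [10:13] → 'hrw'.
Every occurrence is swapped for 'X'.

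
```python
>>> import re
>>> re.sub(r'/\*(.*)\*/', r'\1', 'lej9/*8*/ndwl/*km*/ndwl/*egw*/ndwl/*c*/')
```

'lej98*/ndwl/*km*/ndwl/*egw*/ndwl/*c'

`\1` in the replacement pulls in group 1's text for each match.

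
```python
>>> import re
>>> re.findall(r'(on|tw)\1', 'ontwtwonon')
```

The backreference `\1` re-matches whatever the first group consumed, character for character.
Scanning left to right: at [2:6] match 'twtw', group 1 = 'tw'; at [6:10] match 'onon', group 1 = 'on'.
Because there's exactly one group, `findall` drops the full match and keeps group 1 from each hit.

['tw', 'on']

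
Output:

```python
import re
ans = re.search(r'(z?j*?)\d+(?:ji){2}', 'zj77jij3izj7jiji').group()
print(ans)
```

zj7jiji

Pattern: optionally the literal 'z', then zero or more of the literal 'j' (lazy) (captured); then one or more of a digit, then the literal 'ji' repeated 2 times.
`re.search` tries every starting position until one works.
The match spans [9:16] → 'zj7jiji'.
Captured: group 1 = 'zj'.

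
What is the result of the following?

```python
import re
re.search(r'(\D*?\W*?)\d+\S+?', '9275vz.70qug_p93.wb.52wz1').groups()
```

('',)

The match spans [0:5] → '9275v'.
Captured: group 1 = ''.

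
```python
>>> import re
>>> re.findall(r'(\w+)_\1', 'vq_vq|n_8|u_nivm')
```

A backreference is literal: `\1` must see the identical characters the first group matched.
Scanning left to right: at [0:5] match 'vq_vq', group 1 = 'vq'.
`findall` collects group 1 from the one match (1 total).

['vq']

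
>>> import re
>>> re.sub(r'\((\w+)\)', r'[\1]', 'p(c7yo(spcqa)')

'p(c7yo[spcqa]'

`\1` in the replacement pulls in group 1's text for each match.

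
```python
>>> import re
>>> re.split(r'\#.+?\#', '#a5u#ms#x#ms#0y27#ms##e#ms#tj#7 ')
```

['', 'ms', 'ms', 'ms', 'ms', '7 ']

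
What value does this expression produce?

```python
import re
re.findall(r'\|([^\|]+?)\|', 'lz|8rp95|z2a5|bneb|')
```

['8rp95', 'bneb']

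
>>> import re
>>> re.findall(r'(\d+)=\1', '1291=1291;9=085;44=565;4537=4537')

A backreference is literal: `\1` must see the identical characters the first group matched.
One capturing group, so `findall` returns just the captured substring from each match — 2 in all.

['1291', '4537']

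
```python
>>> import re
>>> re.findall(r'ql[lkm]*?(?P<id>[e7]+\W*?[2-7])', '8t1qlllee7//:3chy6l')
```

['ee7//:3']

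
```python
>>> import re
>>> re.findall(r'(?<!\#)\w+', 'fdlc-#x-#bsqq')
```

`(?!…)`/`(?<!…)` only lets a position through if the neighbouring text does NOT match; no characters are consumed.
Scanning left to right: at [0:4] → 'fdlc'; at [10:13] → 'sqq'.
With no groups in the pattern, `findall` gives back each whole match — 2 here.

['fdlc', 'sqq']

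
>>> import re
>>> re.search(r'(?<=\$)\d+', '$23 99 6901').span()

Lookahead/lookbehind check context without consuming it, so the matched span excludes the asserted characters.
The match spans [1:3] → '23'.

(1, 3)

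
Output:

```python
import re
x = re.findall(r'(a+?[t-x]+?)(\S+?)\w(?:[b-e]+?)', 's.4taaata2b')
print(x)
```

This matches one or more of the literal 'a' (lazy), then one or more of a character in [t-x] (lazy) (captured); then one or more of a non-whitespace character (lazy) (captured); then a word character; then one or more of a character in [b-e] (lazy) (non-capturing group).
Matches: at [4:11] match 'aaata2b', groups = ('aaat', 'a').
Multiple groups make `findall` return tuples — one 2-tuple for the one match.

[('aaat', 'a')]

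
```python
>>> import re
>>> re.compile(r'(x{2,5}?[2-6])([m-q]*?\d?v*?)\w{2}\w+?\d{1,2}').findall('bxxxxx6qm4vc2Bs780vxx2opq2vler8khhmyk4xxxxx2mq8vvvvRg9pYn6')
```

[('xxxxx6', ''), ('xx2', ''), ('xxxxx2', '')]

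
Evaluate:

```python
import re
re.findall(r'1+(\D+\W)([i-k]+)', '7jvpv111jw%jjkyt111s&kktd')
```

Pattern: one or more of a literal '1'; then one or more of a non-digit, then a non-word character (captured); then one or more of a character in [i-k] (captured).
Matches: at [5:14] match '111jw%jjk', groups = ('jw%', 'jjk'); at [16:23] match '111s&kk', groups = ('s&', 'kk').
2 groups means each result is a tuple of 2 captured strings — 2 here.

[('jw%', 'jjk'), ('s&', 'kk')]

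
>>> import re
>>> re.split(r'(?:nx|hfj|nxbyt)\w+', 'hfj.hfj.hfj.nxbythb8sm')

['hfj.hfj.hfj.', '']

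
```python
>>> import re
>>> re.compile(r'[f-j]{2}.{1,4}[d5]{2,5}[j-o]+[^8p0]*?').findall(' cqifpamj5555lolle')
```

['ifpamj5555loll']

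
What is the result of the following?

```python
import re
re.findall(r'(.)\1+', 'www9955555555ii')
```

['w', '9', '5', 'i']

`\1` has to match the exact text group 1 already captured.
Walking the string: at [0:3] match 'www', group 1 = 'w'; at [3:5] match '99', group 1 = '9'; at [5:13] match '55555555', group 1 = '5'; at [13:15] match 'ii', group 1 = 'i'.
Because there's exactly one group, `findall` drops the full match and keeps group 1 from each hit.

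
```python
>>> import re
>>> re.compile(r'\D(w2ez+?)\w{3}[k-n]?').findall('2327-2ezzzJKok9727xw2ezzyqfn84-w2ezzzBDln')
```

Pattern: a non-digit; then the literal 'w2e', then one or more of the literal 'z' (lazy) (captured); then exactly 3 of a word character, then optionally a character in [k-n].
Because the quantifier is non-greedy, it stops expanding at the earliest point where the rest of the pattern can succeed.
Scanning left to right: at [18:26] match 'xw2ezzyq', group 1 = 'w2ez'; at [30:38] match '-w2ezzzB', group 1 = 'w2ez'.
One capturing group, so `findall` returns just the captured substring from each match — 2 in all.

['w2ez', 'w2ez']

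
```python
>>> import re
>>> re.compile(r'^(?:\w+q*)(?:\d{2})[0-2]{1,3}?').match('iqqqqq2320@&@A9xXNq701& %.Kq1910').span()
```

(0, 10)

Pattern: anchored at the start of the string; then one or more of a word character, then zero or more of a literal 'q' (non-capturing group); then exactly 2 of a digit (non-capturing group); then 1 to 3 of a character in [0-2] (lazy).
`re.match` only tries the pattern at the start of the string.
The match spans [0:10] → 'iqqqqq2320'.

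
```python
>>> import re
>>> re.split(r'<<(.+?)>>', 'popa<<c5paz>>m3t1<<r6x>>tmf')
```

Matches to split on: at [4:13] → '<<c5paz>>'; at [17:24] → '<<r6x>>'.
With a capturing group present, the delimiter's captured portion is kept in the result list.

['popa', 'c5paz', 'm3t1', 'r6x', 'tmf']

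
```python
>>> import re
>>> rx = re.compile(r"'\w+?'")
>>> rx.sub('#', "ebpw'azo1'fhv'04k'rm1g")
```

Matches: at [4:10] → "'azo1'"; at [13:18] → "'04k'".
Each match is replaced by '#'.

'ebpw#fhv#rm1g'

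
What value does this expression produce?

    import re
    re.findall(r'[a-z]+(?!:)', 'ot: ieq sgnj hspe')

The negative lookaround is zero-width — it rules out positions where the adjacent text would match, without consuming anything.
Walking the string: at [0:1] → 'o'; at [4:7] → 'ieq'; at [8:12] → 'sgnj'; at [13:17] → 'hspe'.
Since nothing is captured, `findall` lists the 4 matched substrings directly.

['o', 'ieq', 'sgnj', 'hspe']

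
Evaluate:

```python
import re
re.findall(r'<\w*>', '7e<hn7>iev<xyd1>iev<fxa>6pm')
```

['<hn7>', '<xyd1>', '<fxa>']

`findall` yields the raw match text (3 of them) because the pattern has no groups.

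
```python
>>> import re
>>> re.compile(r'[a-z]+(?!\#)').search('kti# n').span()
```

(0, 2)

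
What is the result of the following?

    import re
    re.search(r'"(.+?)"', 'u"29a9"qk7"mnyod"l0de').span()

(1, 7)

A `+?`/`*?`/`{m,n}?` starts at its minimum and grows only as far as needed for what follows to match.
The match spans [1:7] → '"29a9"'.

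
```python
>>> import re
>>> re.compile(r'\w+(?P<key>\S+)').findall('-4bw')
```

One capturing group, so `findall` returns just the captured substring from the one match — 1 in all.

['w']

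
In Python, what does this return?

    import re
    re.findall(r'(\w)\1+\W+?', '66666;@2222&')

The backreference `\1` re-matches whatever the first group consumed, character for character.
`findall` collects group 1 from each match (2 total).

['6', '2']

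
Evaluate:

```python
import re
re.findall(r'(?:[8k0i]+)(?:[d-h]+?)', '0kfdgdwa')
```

['0kf']

Pattern: one or more of one of [8k0i] (non-capturing group); then one or more of a character in [d-h] (lazy) (non-capturing group).
With the lazy modifier that quantifier settles for the fewest repetitions that let the rest of the pattern succeed (the atoms after it are unaffected and can still be greedy).
Walking the string: at [0:3] → '0kf'.
No capturing groups, so `findall` returns the 1 full match string.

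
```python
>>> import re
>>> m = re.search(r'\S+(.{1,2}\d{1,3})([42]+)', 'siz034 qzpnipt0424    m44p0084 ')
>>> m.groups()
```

('03', '4')

The match spans [0:6] → 'siz034'.
Captured: group 1 = '03', group 2 = '4'.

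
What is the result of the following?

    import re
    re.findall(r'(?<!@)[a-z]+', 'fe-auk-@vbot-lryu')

['fe', 'auk', 'bot', 'lryu']

The negative lookaround is zero-width — it rules out positions where the adjacent text would match, without consuming anything.
Since nothing is captured, `findall` lists the 4 matched substrings directly.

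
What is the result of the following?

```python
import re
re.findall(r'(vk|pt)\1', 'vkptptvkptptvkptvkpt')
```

['pt', 'pt']

`\1` is not a pattern — it's the concrete string captured by group 1, re-applied verbatim.
One capturing group, so `findall` returns just the captured substring from each match — 2 in all.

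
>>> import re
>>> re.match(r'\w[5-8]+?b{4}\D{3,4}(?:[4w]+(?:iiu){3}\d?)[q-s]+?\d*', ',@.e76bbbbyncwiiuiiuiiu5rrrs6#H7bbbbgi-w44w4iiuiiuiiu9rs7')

None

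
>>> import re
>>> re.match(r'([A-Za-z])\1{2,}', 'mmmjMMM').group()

'mmm'

The backreference `\1` re-matches whatever the first group consumed, character for character.
With `match`, the pattern is implicitly anchored at the beginning.
The match spans [0:3] → 'mmm'.
Captured: group 1 = 'm'.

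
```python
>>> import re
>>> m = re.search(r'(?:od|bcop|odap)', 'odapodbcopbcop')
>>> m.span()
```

Alternation tries branches left to right and keeps the first one that lets the overall match succeed at that position.
`re.search` tries every starting position until one works.
The match spans [0:2] → 'od'.

(0, 2)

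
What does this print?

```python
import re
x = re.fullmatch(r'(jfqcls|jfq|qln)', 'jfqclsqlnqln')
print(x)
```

`re.fullmatch` is like wrapping the pattern in `^…$` (in single-line mode).
Here the pattern can't cover the whole string, so the call returns None.

None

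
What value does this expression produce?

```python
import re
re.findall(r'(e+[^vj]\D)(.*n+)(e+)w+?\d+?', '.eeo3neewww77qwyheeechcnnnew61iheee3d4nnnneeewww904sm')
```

[('eeo', '3neewww77qwyheeechcnnnew61iheee3d4nnnn', 'eee')]

The pattern matches one or more of the literal 'e', then any character except [vj], then a non-digit (captured); then zero or more of any character, then one or more of a literal 'n' (captured); then one or more of a literal 'e' (captured); then one or more of the literal 'w' (lazy), then one or more of a digit (lazy).
Walking the string: at [1:49] match 'eeo3neewww77qwyheeechcnnnew61iheee3d4nnnneeewww9', groups = ('eeo', '3neewww77qwyheeechcnnnew61iheee3d4nnnn', 'eee').
Multiple groups make `findall` return tuples — one 3-tuple for the one match.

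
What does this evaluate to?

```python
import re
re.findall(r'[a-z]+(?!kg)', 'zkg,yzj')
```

Because the assertion is negative and zero-width, positions next to the forbidden text are skipped.
With no groups in the pattern, `findall` gives back each whole match — 2 here.

['zkg', 'yzj']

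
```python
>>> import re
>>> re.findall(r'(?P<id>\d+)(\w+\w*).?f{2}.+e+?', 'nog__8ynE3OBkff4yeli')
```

This matches one or more of a digit (captured as 'id'); then one or more of a word character, then zero or more of a word character (captured); then optionally any character, then exactly 2 of the literal 'f', then one or more of any character; then one or more of a literal 'e' (lazy).
Matches: at [5:18] match '8ynE3OBkff4ye', groups = ('8', 'ynE3OBk').
Multiple groups make `findall` return tuples — one 2-tuple for the one match.

[('8', 'ynE3OBk')]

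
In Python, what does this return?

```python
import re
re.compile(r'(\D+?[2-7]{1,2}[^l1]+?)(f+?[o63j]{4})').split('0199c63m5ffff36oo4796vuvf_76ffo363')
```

The pattern matches one or more of a non-digit (lazy), then 1 to 2 of a character in [2-7], then one or more of any character except [l1] (lazy) (captured); then one or more of a literal 'f' (lazy), then exactly 4 of one of [o63j] (captured).
The `?` after the quantifier makes it lazy — it takes as little as possible before letting the rest of the pattern try.
Matches to split on: at [4:17] → 'c63m5ffff36oo'; at [21:34] → 'vuvf_76ffo363'.
`re.split` interleaves the captured-group text with the surrounding fragments.

['0199', 'c63m5', 'ffff36oo', '4796', 'vuvf_76f', 'fo363', '']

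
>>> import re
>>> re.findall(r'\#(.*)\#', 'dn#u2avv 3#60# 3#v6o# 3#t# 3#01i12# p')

['u2avv 3#60# 3#v6o# 3#t# 3#01i12']

Scanning left to right: at [2:35] match '#u2avv 3#60# 3#v6o# 3#t# 3#01i12#', group 1 = 'u2avv 3#60# 3#v6o# 3#t# 3#01i12'.
One capturing group, so `findall` returns just the captured substring from the one match — 1 in all.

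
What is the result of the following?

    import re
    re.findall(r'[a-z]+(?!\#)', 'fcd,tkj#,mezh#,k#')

`(?!…)`/`(?<!…)` only lets a position through if the neighbouring text does NOT match; no characters are consumed.
Walking the string: at [0:3] → 'fcd'; at [4:6] → 'tk'; at [9:12] → 'mez'.
`findall` yields the raw match text (3 of them) because the pattern has no groups.

['fcd', 'tk', 'mez']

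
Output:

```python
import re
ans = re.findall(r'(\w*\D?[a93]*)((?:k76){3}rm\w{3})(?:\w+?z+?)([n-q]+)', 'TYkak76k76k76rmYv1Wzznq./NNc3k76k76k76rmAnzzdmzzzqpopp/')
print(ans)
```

This matches zero or more of a word character, then optionally a non-digit, then zero or more of one of [a93] (captured); then the literal 'k76' repeated 3 times, then the literal 'rm', then exactly 3 of a word character (captured); then one or more of a word character (lazy), then one or more of a literal 'z' (lazy) (non-capturing group); then one or more of a character in [n-q] (captured).
Scanning left to right: at [0:23] match 'TYkak76k76k76rmYv1Wzznq', groups = ('TYka', 'k76k76k76rmYv1', 'nq'); at [25:54] match 'NNc3k76k76k76rmAnzzdmzzzqpopp', groups = ('NNc3', 'k76k76k76rmAnz', 'qpopp').
Multiple groups make `findall` return tuples — one 3-tuple for each match.

[('TYka', 'k76k76k76rmYv1', 'nq'), ('NNc3', 'k76k76k76rmAnz', 'qpopp')]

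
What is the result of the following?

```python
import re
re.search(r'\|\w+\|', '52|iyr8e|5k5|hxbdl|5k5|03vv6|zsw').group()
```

`search` walks the string left to right and returns the first match it finds.
The match spans [2:9] → '|iyr8e|'.

'|iyr8e|'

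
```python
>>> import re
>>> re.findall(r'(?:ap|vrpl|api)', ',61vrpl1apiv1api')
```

Alternation tries branches left to right and keeps the first one that lets the overall match succeed at that position.
Scanning left to right: at [3:7] → 'vrpl'; at [8:10] → 'ap'; at [13:15] → 'ap'.
With no groups in the pattern, `findall` gives back each whole match — 3 here.

['vrpl', 'ap', 'ap']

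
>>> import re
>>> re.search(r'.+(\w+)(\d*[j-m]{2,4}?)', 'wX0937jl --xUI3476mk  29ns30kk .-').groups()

Pattern: one or more of any character; then one or more of a word character (captured); then zero or more of a digit, then 2 to 4 of a character in [j-m] (lazy) (captured).
Unlike `match`, `search` isn't anchored — it looks for the pattern anywhere in the string.
The match spans [0:30] → 'wX0937jl --xUI3476mk  29ns30kk'.
Captured: group 1 = '0', group 2 = 'kk'.

('0', 'kk')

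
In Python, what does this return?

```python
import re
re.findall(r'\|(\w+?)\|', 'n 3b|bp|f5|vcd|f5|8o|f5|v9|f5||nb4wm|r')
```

['bp', 'vcd', '8o', 'v9', 'nb4wm']

Scanning left to right: at [4:8] match '|bp|', group 1 = 'bp'; at [10:15] match '|vcd|', group 1 = 'vcd'; at [17:21] match '|8o|', group 1 = '8o'; at [23:27] match '|v9|', group 1 = 'v9'; at [30:37] match '|nb4wm|', group 1 = 'nb4wm'.
`findall` collects group 1 from each match (5 total).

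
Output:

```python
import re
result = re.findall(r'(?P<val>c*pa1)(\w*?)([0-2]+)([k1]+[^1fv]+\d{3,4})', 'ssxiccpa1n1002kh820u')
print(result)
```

This matches zero or more of a literal 'c', then the literal 'pa1' (captured as 'val'); then zero or more of a word character (lazy) (captured); then one or more of a character in [0-2] (captured); then one or more of one of [k1], then one or more of any character except [1fv], then 3 to 4 of a digit (captured).
Because the quantifier is non-greedy, it stops expanding at the earliest point where the rest of the pattern can succeed.
Matches: at [4:19] match 'ccpa1n1002kh820', groups = ('ccpa1', 'n', '1002', 'kh820').
With 4 capturing groups, `findall` returns a 4-tuple per match.

[('ccpa1', 'n', '1002', 'kh820')]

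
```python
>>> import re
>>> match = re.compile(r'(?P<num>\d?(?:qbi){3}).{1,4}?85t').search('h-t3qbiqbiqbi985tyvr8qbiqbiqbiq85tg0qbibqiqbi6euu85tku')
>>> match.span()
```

(3, 17)

Pattern: optionally a digit, then the literal 'qbi' repeated 3 times (captured as 'num'); then 1 to 4 of any character (lazy), then the literal '85t'.
Unlike `match`, `search` isn't anchored — it looks for the pattern anywhere in the string.
The match spans [3:17] → '3qbiqbiqbi985t'.
Captured: group 1 = '3qbiqbiqbi'.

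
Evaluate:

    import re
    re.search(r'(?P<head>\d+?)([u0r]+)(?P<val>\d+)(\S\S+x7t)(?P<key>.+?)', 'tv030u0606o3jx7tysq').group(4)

'o3jx7t'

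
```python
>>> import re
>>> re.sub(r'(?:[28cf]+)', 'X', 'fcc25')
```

'X5'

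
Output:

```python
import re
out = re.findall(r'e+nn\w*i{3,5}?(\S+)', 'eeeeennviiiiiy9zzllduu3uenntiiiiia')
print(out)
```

['a']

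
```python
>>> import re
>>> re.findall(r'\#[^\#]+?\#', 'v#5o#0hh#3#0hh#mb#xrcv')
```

['#5o#', '#3#', '#mb#']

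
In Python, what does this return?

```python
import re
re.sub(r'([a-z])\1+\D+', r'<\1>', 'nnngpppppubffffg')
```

'<n>'

A backreference is literal: `\1` must see the identical characters the first group matched.
Matches: at [0:16] → 'nnngpppppubffffg'.
The replacement refers to a captured group, so each match is rewritten using its own captured text.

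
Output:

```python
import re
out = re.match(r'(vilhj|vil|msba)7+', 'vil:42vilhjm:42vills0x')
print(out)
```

`re.match` only tries the pattern at the start of the string.
Here the pattern fails at index 0, so the call returns None.

None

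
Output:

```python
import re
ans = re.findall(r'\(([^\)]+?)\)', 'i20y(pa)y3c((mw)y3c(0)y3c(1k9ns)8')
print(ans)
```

Matches: at [4:8] match '(pa)', group 1 = 'pa'; at [11:16] match '((mw)', group 1 = '(mw'; at [19:22] match '(0)', group 1 = '0'; at [25:32] match '(1k9ns)', group 1 = '1k9ns'.
`findall` collects group 1 from each match (4 total).

['pa', '(mw', '0', '1k9ns']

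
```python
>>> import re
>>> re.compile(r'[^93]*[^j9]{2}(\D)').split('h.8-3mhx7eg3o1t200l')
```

The pattern matches zero or more of any character except [93], then exactly 2 of any character except [j9]; then a non-digit (captured).
Matches to split on: at [0:7] → 'h.8-3mh'; at [7:13] → 'x7eg3o'; at [13:19] → '1t200l'.
Because the pattern has a capturing group, `split` also inserts each captured text between the pieces.

['', 'h', '', 'o', '', 'l', '']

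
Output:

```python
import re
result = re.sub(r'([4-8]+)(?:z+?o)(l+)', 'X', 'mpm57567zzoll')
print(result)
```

mpmX

This matches one or more of a character in [4-8] (captured); then one or more of the literal 'z' (lazy), then a literal 'o' (non-capturing group); then one or more of a literal 'l' (captured).
Matches: at [3:13] → '57567zzoll'.
`sub` substitutes 'X' at each match site.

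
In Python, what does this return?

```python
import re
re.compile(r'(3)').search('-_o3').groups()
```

Pattern: a literal '3' (captured).
Unlike `match`, `search` isn't anchored — it looks for the pattern anywhere in the string.
The match spans [3:4] → '3'.
Captured: group 1 = '3'.

('3',)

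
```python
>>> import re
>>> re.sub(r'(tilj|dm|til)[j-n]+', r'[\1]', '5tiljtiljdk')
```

'5[til][til]dk'

The replacement refers to a captured group, so each match is rewritten using its own captured text.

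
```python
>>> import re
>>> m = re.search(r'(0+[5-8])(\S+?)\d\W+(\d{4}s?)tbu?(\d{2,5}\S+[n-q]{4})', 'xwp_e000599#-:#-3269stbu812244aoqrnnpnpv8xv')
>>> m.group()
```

'000599#-:#-3269stbu812244aoqrnnpnp'

The match spans [5:39] → '000599#-:#-3269stbu812244aoqrnnpnp'.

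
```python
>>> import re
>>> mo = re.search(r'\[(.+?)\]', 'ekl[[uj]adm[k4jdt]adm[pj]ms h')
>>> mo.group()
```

'[[uj]'

A `+?`/`*?`/`{m,n}?` starts at its minimum and grows only as far as needed for what follows to match.
`re.search` scans for the first position where the pattern succeeds.
The match spans [3:8] → '[[uj]'.
Captured: group 1 = '[uj'.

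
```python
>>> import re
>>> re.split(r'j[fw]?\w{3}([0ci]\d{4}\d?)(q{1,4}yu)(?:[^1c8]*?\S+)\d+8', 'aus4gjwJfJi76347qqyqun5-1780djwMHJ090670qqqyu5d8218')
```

['aus4gjwJfJi76347qqyqun5-1780d', '090670', 'qqqyu', '']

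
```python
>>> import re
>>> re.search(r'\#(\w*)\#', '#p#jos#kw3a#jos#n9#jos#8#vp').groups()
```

`re.search` tries every starting position until one works.
The match spans [0:3] → '#p#'.
Captured: group 1 = 'p'.

('p',)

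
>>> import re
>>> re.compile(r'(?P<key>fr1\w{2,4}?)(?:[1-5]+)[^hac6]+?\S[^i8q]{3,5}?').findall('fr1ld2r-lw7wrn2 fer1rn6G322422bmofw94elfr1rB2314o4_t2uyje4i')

['fr1ld', 'fr1rB']

Because there's exactly one group, `findall` drops the full match and keeps group 1 from each hit.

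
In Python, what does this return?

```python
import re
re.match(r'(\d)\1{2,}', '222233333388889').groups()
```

The match spans [0:4] → '2222'.
Captured: group 1 = '2'.

('2',)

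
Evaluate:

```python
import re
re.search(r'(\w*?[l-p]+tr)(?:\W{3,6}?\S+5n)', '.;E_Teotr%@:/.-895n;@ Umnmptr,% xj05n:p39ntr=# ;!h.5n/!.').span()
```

(2, 19)

The pattern matches zero or more of a word character (lazy), then one or more of a character in [l-p], then the literal 'tr' (captured); then 3 to 6 of a non-word character (lazy), then one or more of a non-whitespace character, then the literal '5n' (non-capturing group).
`re.search` scans for the first position where the pattern succeeds.
The match spans [2:19] → 'E_Teotr%@:/.-895n'.
Captured: group 1 = 'E_Teotr'.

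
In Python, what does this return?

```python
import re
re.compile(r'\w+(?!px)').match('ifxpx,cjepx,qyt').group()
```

The negative lookahead/lookbehind blocks any match where the forbidden context is present.
`re.match` only tries the pattern at the start of the string.
The match spans [0:5] → 'ifxpx'.

'ifxpx'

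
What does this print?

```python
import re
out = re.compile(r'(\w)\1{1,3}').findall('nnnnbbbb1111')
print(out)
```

['n', 'b', '1']

A backreference is literal: `\1` must see the identical characters the first group matched.
Scanning left to right: at [0:4] match 'nnnn', group 1 = 'n'; at [4:8] match 'bbbb', group 1 = 'b'; at [8:12] match '1111', group 1 = '1'.
`findall` collects group 1 from each match (3 total).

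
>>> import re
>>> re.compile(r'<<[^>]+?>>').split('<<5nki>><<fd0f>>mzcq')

Matches to split on: at [0:8] → '<<5nki>>'; at [8:16] → '<<fd0f>>'.
`split` removes every match and returns the 3 fragments in between.

['', '', 'mzcq']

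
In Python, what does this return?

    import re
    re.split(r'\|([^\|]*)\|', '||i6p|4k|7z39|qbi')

['', '', 'i6p', '4k', '7z39|qbi']

Matches to split on: at [0:2] → '||'; at [5:9] → '|4k|'.
`re.split` interleaves the captured-group text with the surrounding fragments.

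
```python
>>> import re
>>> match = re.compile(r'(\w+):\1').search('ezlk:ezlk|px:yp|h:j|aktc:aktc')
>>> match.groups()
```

`\1` has to match the exact text group 1 already captured.
`search` walks the string left to right and returns the first match it finds.
The match spans [0:9] → 'ezlk:ezlk'.
Captured: group 1 = 'ezlk'.

('ezlk',)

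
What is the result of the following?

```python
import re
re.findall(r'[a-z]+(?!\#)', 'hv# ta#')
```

['h', 't']

`(?!…)`/`(?<!…)` only lets a position through if the neighbouring text does NOT match; no characters are consumed.
Matches: at [0:1] → 'h'; at [4:5] → 't'.
With no groups in the pattern, `findall` gives back each whole match — 2 here.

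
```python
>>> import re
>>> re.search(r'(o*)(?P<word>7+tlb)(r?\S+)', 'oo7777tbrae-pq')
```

Here the pattern never matches, so the call returns None.

None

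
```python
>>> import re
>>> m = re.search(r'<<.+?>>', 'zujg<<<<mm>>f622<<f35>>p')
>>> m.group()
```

A non-greedy quantifier consumes as few characters as it can — just enough that the remainder of the pattern still matches from where it stops; whatever follows it matches normally.
`search` walks the string left to right and returns the first match it finds.
The match spans [4:12] → '<<<<mm>>'.

'<<<<mm>>'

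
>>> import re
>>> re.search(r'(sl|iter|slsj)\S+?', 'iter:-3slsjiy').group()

The match spans [0:5] → 'iter:'.

'iter:'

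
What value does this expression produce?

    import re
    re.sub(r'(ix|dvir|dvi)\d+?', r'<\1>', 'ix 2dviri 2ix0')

Matches: at [11:14] → 'ix0'.
`\1` in the replacement pulls in group 1's text for each match.

'ix 2dviri 2<ix>'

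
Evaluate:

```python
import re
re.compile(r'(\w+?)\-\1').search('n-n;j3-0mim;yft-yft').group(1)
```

'n'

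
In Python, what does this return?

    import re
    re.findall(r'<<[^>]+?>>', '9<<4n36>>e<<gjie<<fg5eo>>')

With no groups in the pattern, `findall` gives back each whole match — 2 here.

['<<4n36>>', '<<gjie<<fg5eo>>']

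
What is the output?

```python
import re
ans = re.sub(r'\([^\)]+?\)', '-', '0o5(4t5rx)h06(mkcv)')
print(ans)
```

0o5-h06-

Matches: at [3:10] → '(4t5rx)'; at [13:19] → '(mkcv)'.
`sub` substitutes '-' at each match site.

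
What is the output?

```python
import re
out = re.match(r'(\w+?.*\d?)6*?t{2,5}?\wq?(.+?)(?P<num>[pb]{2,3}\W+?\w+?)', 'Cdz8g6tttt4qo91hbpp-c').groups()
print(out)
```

Pattern: one or more of a word character (lazy), then zero or more of any character, then optionally a digit (captured); then zero or more of the literal '6' (lazy), then 2 to 5 of the literal 't' (lazy); then a word character, then optionally a literal 'q'; then one or more of any character (lazy) (captured); then 2 to 3 of one of [pb], then one or more of a non-word character (lazy), then one or more of a word character (lazy) (captured as 'num').
`match` is anchored at position 0; if the pattern doesn't fit there, it returns None.
The match spans [0:21] → 'Cdz8g6tttt4qo91hbpp-c'.
Captured: group 1 = 'Cdz8g6tt', group 2 = 'o91h', group 3 = 'bpp-c'.

('Cdz8g6tt', 'o91h', 'bpp-c')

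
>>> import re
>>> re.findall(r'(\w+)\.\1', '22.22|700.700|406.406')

['22', '700', '406']

`\1` is not a pattern — it's the concrete string captured by group 1, re-applied verbatim.
Matches: at [0:5] match '22.22', group 1 = '22'; at [6:13] match '700.700', group 1 = '700'; at [14:21] match '406.406', group 1 = '406'.
One capturing group, so `findall` returns just the captured substring from each match — 3 in all.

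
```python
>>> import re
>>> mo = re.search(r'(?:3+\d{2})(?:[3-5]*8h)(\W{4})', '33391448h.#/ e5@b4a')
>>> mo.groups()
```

('.#/ ',)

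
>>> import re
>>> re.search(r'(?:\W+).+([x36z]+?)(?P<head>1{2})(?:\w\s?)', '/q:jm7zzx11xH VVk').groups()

('x', '11')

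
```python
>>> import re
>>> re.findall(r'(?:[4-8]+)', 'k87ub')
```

['87']

Pattern: one or more of a character in [4-8] (non-capturing group).
Walking the string: at [1:3] → '87'.
`findall` yields the raw match text (1 of them) because the pattern has no groups.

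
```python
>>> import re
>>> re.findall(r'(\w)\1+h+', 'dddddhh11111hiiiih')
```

`\1` has to match the exact text group 1 already captured.
Matches: at [0:7] match 'dddddhh', group 1 = 'd'; at [7:13] match '11111h', group 1 = '1'; at [13:18] match 'iiiih', group 1 = 'i'.
`findall` collects group 1 from each match (3 total).

['d', '1', 'i']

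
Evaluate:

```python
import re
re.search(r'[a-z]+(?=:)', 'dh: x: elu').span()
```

(0, 2)

The `(?=…)`/`(?<=…)` assertion just peeks at neighbouring text; it doesn't advance the match position.
The match spans [0:2] → 'dh'.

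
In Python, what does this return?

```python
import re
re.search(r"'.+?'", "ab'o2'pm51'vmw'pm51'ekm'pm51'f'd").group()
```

"'o2'"

Lazy quantifiers expand one character at a time until the remainder of the pattern can match.
`search` walks the string left to right and returns the first match it finds.
The match spans [2:6] → "'o2'".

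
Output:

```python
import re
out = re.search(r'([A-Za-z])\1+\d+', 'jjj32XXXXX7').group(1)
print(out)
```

j

A backreference is literal: `\1` must see the identical characters the first group matched.
`re.search` tries every starting position until one works.
The match spans [0:5] → 'jjj32'.
Captured: group 1 = 'j'.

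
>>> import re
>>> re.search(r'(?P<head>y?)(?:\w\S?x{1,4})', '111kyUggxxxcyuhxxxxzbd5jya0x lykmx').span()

The match spans [6:11] → 'ggxxx'.

(6, 11)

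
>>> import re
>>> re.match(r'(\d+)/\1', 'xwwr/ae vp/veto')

`\1` has to match the exact text group 1 already captured.
With `match`, the pattern is implicitly anchored at the beginning.
Here the string doesn't start with a match, so the call returns None.

None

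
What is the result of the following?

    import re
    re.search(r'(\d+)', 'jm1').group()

'1'

The pattern matches one or more of a digit (captured).
Unlike `match`, `search` isn't anchored — it looks for the pattern anywhere in the string.
The match spans [2:3] → '1'.
Captured: group 1 = '1'.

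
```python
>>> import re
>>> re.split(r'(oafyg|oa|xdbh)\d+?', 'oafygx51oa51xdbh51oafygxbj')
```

The group in the pattern means `split` returns the separators' captures alongside the pieces.

['oafygx51', 'oa', '1', 'xdbh', '1oafygxbj']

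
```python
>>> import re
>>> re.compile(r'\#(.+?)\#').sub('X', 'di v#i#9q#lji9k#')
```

'di vX9qX'

Matches: at [4:7] → '#i#'; at [9:16] → '#lji9k#'.
`sub` substitutes 'X' at each match site.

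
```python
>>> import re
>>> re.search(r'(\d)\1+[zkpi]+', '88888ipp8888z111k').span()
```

(0, 8)

`\1` is not a pattern — it's the concrete string captured by group 1, re-applied verbatim.
The match spans [0:8] → '88888ipp'.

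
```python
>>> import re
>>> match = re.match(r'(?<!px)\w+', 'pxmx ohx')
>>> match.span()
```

(0, 4)

`re.match` won't scan ahead — the pattern has to work from the very first character.
The match spans [0:4] → 'pxmx'.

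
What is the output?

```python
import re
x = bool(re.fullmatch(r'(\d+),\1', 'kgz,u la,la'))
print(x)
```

False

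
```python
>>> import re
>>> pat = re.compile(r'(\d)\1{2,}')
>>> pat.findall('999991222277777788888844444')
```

The backreference `\1` re-matches whatever the first group consumed, character for character.
Walking the string: at [0:5] match '99999', group 1 = '9'; at [6:10] match '2222', group 1 = '2'; at [10:16] match '777777', group 1 = '7'; at [16:22] match '888888', group 1 = '8'; at [22:27] match '44444', group 1 = '4'.
With a single group, `findall` returns only what that group captured — 5 items.

['9', '2', '7', '8', '4']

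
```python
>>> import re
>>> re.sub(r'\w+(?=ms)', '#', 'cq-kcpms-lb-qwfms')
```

'cq-#ms-lb-#ms'

The positive lookaround only admits positions where the adjacent text matches; those characters stay outside the span.
Each match is replaced by '#'.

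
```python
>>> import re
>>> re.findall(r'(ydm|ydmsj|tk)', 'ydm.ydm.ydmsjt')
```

['ydm', 'ydm', 'ydm']

Alternation isn't longest-match — the leftmost alternative that fits at this position is chosen.
One capturing group, so `findall` returns just the captured substring from each match — 3 in all.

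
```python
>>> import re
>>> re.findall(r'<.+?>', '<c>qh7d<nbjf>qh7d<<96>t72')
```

['<c>', '<nbjf>', '<<96>']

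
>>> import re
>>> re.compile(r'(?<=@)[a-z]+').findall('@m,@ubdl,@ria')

['m', 'ubdl', 'ria']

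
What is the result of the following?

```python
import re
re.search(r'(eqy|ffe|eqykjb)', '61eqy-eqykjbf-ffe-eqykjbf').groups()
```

('eqy',)

Unlike `match`, `search` isn't anchored — it looks for the pattern anywhere in the string.
The match spans [2:5] → 'eqy'.
Captured: group 1 = 'eqy'.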